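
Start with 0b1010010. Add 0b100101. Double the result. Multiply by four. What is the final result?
Convert 0b1010010 (binary) → 64 + 16 + 2 = 82 (decimal)
Start: 82
Convert 0b100101 (binary) → 32 + 4 + 1 = 37 (decimal)
82 + 37 = 119
119 × 2 = 238
Convert four (English words) → 4 (decimal)
238 × 4 = 952
952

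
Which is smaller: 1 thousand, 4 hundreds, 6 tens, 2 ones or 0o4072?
Convert 1 thousand, 4 hundreds, 6 tens, 2 ones (place-value notation) → 1×1000 + 4×100 + 6×10 + 2 = 1462 (decimal)
Convert 0o4072 (octal) → 4×512 + 7×8 + 2 = 2106 (decimal)
Compare 1462 vs 2106: smaller = 1462
1462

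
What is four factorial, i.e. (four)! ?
Convert four (English words) → 4 (decimal)
Compute 4! = 24
24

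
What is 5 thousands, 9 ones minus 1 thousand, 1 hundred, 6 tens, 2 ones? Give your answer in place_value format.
Convert 5 thousands, 9 ones (place-value notation) → 5×1000 + 9 = 5009 (decimal)
Convert 1 thousand, 1 hundred, 6 tens, 2 ones (place-value notation) → 1×1000 + 1×100 + 6×10 + 2 = 1162 (decimal)
Compute 5009 - 1162 = 3847
Convert 3847 (decimal) → 3847 = 3×1000 + 8×100 + 4×10 + 7 → 3 thousands, 8 hundreds, 4 tens, 7 ones (place-value notation)
3 thousands, 8 hundreds, 4 tens, 7 ones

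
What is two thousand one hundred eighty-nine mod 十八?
Convert two thousand one hundred eighty-nine (English words) → 2×1000 + 1×100 + 89 = 2189 (decimal)
Convert 十八 (Chinese numeral) → 1×10 + 8 = 18 (decimal)
Compute 2189 mod 18 = 11
11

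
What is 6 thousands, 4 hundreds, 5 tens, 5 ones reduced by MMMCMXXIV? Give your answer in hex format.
Convert 6 thousands, 4 hundreds, 5 tens, 5 ones (place-value notation) → 6×1000 + 4×100 + 5×10 + 5 = 6455 (decimal)
Convert MMMCMXXIV (Roman numeral) → 1000 + 1000 + 1000 + 900 + 10 + 10 + 4 = 3924 (decimal)
Compute 6455 - 3924 = 2531
Convert 2531 (decimal) → 2531 = 9×256 + 14×16 + 3 → 0x9E3 (hexadecimal)
0x9E3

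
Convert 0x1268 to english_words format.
Convert 0x1268 (hexadecimal) → 1×4096 + 2×256 + 6×16 + 8 = 4712 (decimal)
Convert 4712 (decimal) → 4712 = 4×1000 + 7×100 + 12 → four thousand seven hundred twelve (English words)
four thousand seven hundred twelve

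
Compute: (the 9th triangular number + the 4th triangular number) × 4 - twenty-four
Convert the 9th triangular number (triangular index) → 9×10/2 = 45 (decimal)
Convert the 4th triangular number (triangular index) → 4×5/2 = 10 (decimal)
Convert twenty-four (English words) → 24 (decimal)
Expression in decimal: (45 + 10) × 4 - 24
Parentheses first: 45 + 10 = 55
Multiply: 55 × 4 = 220
Subtract: 220 - 24 = 196
196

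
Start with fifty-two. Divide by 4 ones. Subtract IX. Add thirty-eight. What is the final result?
Convert fifty-two (English words) → 52 (decimal)
Start: 52
Convert 4 ones (place-value notation) → 4 (decimal)
52 ÷ 4 = 13
Convert IX (Roman numeral) → 9 (decimal)
13 - 9 = 4
Convert thirty-eight (English words) → 38 (decimal)
4 + 38 = 42
42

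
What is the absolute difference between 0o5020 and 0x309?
Convert 0o5020 (octal) → 5×512 + 2×8 = 2576 (decimal)
Convert 0x309 (hexadecimal) → 3×256 + 9 = 777 (decimal)
Compute |2576 - 777| = 1799
1799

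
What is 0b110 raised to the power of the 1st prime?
Convert 0b110 (binary) → 4 + 2 = 6 (decimal)
Convert the 1st prime (prime index) → 2 (decimal)
Compute 6 ^ 2 = 36
36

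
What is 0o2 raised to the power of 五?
Convert 0o2 (octal) → 2 (decimal)
Convert 五 (Chinese numeral) → 5 (decimal)
Compute 2 ^ 5 = 32
32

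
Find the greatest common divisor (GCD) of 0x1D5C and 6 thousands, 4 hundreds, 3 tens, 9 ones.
Convert 0x1D5C (hexadecimal) → 1×4096 + 13×256 + 5×16 + 12 = 7516 (decimal)
Convert 6 thousands, 4 hundreds, 3 tens, 9 ones (place-value notation) → 6×1000 + 4×100 + 3×10 + 9 = 6439 (decimal)
Compute gcd(7516, 6439) = 1
1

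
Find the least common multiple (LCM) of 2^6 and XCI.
Convert 2^6 (power) → 64 (decimal)
Convert XCI (Roman numeral) → 90 + 1 = 91 (decimal)
Compute lcm(64, 91) = 5824
5824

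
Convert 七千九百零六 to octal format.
Convert 七千九百零六 (Chinese numeral) → 7×1000 + 9×100 + 6 = 7906 (decimal)
Convert 7906 (decimal) → 7906 = 1×4096 + 7×512 + 3×64 + 4×8 + 2 → 0o17342 (octal)
0o17342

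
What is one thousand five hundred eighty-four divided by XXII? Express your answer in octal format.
Convert one thousand five hundred eighty-four (English words) → 1×1000 + 5×100 + 84 = 1584 (decimal)
Convert XXII (Roman numeral) → 10 + 10 + 1 + 1 = 22 (decimal)
Compute 1584 ÷ 22 = 72
Convert 72 (decimal) → 72 = 1×64 + 1×8 → 0o110 (octal)
0o110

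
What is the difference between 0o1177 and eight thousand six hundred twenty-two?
Convert 0o1177 (octal) → 1×512 + 1×64 + 7×8 + 7 = 639 (decimal)
Convert eight thousand six hundred twenty-two (English words) → 8×1000 + 6×100 + 22 = 8622 (decimal)
Difference: |639 - 8622| = 7983
7983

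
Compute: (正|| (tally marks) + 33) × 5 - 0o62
Convert 正|| (tally marks) → 5 + 2 = 7 (decimal)
Convert 0o62 (octal) → 6×8 + 2 = 50 (decimal)
Expression in decimal: (7 + 33) × 5 - 50
Parentheses first: 7 + 33 = 40
Multiply: 40 × 5 = 200
Subtract: 200 - 50 = 150
150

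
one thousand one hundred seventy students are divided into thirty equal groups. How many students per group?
Convert one thousand one hundred seventy (English words) → 1×1000 + 1×100 + 70 = 1170 (decimal)
Convert thirty (English words) → 30 (decimal)
Compute 1170 ÷ 30 = 39
39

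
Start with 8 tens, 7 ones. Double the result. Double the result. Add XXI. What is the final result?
Convert 8 tens, 7 ones (place-value notation) → 8×10 + 7 = 87 (decimal)
Start: 87
87 × 2 = 174
174 × 2 = 348
Convert XXI (Roman numeral) → 10 + 10 + 1 = 21 (decimal)
348 + 21 = 369
369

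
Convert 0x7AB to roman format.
Convert 0x7AB (hexadecimal) → 7×256 + 10×16 + 11 = 1963 (decimal)
Convert 1963 (decimal) → 1963 = 1000 + 900 + 50 + 10 + 1 + 1 + 1 → MCMLXIII (Roman numeral)
MCMLXIII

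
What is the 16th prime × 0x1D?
Convert the 16th prime (prime index) → 53 (decimal)
Convert 0x1D (hexadecimal) → 1×16 + 13 = 29 (decimal)
Compute 53 × 29 = 1537
1537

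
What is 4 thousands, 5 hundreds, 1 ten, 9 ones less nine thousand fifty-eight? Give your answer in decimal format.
Convert 4 thousands, 5 hundreds, 1 ten, 9 ones (place-value notation) → 4×1000 + 5×100 + 1×10 + 9 = 4519 (decimal)
Convert nine thousand fifty-eight (English words) → 9×1000 + 58 = 9058 (decimal)
Compute 4519 - 9058 = -4539
-4539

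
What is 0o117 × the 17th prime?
Convert 0o117 (octal) → 1×64 + 1×8 + 7 = 79 (decimal)
Convert the 17th prime (prime index) → 59 (decimal)
Compute 79 × 59 = 4661
4661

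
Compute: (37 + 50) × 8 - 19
Parentheses first: 37 + 50 = 87
Multiply: 87 × 8 = 696
Subtract: 696 - 19 = 677
677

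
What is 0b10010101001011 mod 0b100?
Convert 0b10010101001011 (binary) → 8192 + 1024 + 256 + 64 + 8 + 2 + 1 = 9547 (decimal)
Convert 0b100 (binary) → 4 (decimal)
Compute 9547 mod 4 = 3
3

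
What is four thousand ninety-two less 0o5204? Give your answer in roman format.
Convert four thousand ninety-two (English words) → 4×1000 + 92 = 4092 (decimal)
Convert 0o5204 (octal) → 5×512 + 2×64 + 4 = 2692 (decimal)
Compute 4092 - 2692 = 1400
Convert 1400 (decimal) → 1400 = 1000 + 400 → MCD (Roman numeral)
MCD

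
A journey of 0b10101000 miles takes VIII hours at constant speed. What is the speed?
Convert 0b10101000 (binary) → 128 + 32 + 8 = 168 (decimal)
Convert VIII (Roman numeral) → 5 + 1 + 1 + 1 = 8 (decimal)
Compute 168 ÷ 8 = 21
21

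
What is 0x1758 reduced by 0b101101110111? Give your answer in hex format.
Convert 0x1758 (hexadecimal) → 1×4096 + 7×256 + 5×16 + 8 = 5976 (decimal)
Convert 0b101101110111 (binary) → 2048 + 512 + 256 + 64 + 32 + 16 + 4 + 2 + 1 = 2935 (decimal)
Compute 5976 - 2935 = 3041
Convert 3041 (decimal) → 3041 = 11×256 + 14×16 + 1 → 0xBE1 (hexadecimal)
0xBE1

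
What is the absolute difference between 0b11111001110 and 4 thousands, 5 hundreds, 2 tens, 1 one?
Convert 0b11111001110 (binary) → 1024 + 512 + 256 + 128 + 64 + 8 + 4 + 2 = 1998 (decimal)
Convert 4 thousands, 5 hundreds, 2 tens, 1 one (place-value notation) → 4×1000 + 5×100 + 2×10 + 1 = 4521 (decimal)
Compute |1998 - 4521| = 2523
2523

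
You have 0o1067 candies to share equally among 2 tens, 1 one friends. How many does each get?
Convert 0o1067 (octal) → 1×512 + 6×8 + 7 = 567 (decimal)
Convert 2 tens, 1 one (place-value notation) → 2×10 + 1 = 21 (decimal)
Compute 567 ÷ 21 = 27
27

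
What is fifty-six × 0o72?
Convert fifty-six (English words) → 56 (decimal)
Convert 0o72 (octal) → 7×8 + 2 = 58 (decimal)
Compute 56 × 58 = 3248
3248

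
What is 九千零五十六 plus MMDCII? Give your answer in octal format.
Convert 九千零五十六 (Chinese numeral) → 9×1000 + 5×10 + 6 = 9056 (decimal)
Convert MMDCII (Roman numeral) → 1000 + 1000 + 500 + 100 + 1 + 1 = 2602 (decimal)
Compute 9056 + 2602 = 11658
Convert 11658 (decimal) → 11658 = 2×4096 + 6×512 + 6×64 + 1×8 + 2 → 0o26612 (octal)
0o26612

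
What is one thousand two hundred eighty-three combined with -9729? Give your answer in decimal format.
Convert one thousand two hundred eighty-three (English words) → 1×1000 + 2×100 + 83 = 1283 (decimal)
Compute 1283 + -9729 = -8446
-8446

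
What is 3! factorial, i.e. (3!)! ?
Convert 3! (factorial) → 6 (decimal)
Compute 6! = 720
720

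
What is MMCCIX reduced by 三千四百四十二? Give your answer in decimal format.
Convert MMCCIX (Roman numeral) → 1000 + 1000 + 100 + 100 + 9 = 2209 (decimal)
Convert 三千四百四十二 (Chinese numeral) → 3×1000 + 4×100 + 4×10 + 2 = 3442 (decimal)
Compute 2209 - 3442 = -1233
-1233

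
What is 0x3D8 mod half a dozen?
Convert 0x3D8 (hexadecimal) → 3×256 + 13×16 + 8 = 984 (decimal)
Convert half a dozen (colloquial) → 6 (decimal)
Compute 984 mod 6 = 0
0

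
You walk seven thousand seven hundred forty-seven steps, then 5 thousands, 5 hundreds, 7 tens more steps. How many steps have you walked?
Convert seven thousand seven hundred forty-seven (English words) → 7×1000 + 7×100 + 47 = 7747 (decimal)
Convert 5 thousands, 5 hundreds, 7 tens (place-value notation) → 5×1000 + 5×100 + 7×10 = 5570 (decimal)
Compute 7747 + 5570 = 13317
13317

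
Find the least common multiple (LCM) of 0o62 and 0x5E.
Convert 0o62 (octal) → 6×8 + 2 = 50 (decimal)
Convert 0x5E (hexadecimal) → 5×16 + 14 = 94 (decimal)
Compute lcm(50, 94) = 2350
2350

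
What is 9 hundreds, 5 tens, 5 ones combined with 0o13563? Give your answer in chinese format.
Convert 9 hundreds, 5 tens, 5 ones (place-value notation) → 9×100 + 5×10 + 5 = 955 (decimal)
Convert 0o13563 (octal) → 1×4096 + 3×512 + 5×64 + 6×8 + 3 = 6003 (decimal)
Compute 955 + 6003 = 6958
Convert 6958 (decimal) → 6958 = 6×1000 + 9×100 + 5×10 + 8 → 六千九百五十八 (Chinese numeral)
六千九百五十八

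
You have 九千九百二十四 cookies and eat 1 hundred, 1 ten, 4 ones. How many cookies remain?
Convert 九千九百二十四 (Chinese numeral) → 9×1000 + 9×100 + 2×10 + 4 = 9924 (decimal)
Convert 1 hundred, 1 ten, 4 ones (place-value notation) → 1×100 + 1×10 + 4 = 114 (decimal)
Compute 9924 - 114 = 9810
9810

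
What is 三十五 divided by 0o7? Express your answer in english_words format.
Convert 三十五 (Chinese numeral) → 3×10 + 5 = 35 (decimal)
Convert 0o7 (octal) → 7 (decimal)
Compute 35 ÷ 7 = 5
Convert 5 (decimal) → five (English words)
five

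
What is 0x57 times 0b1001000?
Convert 0x57 (hexadecimal) → 5×16 + 7 = 87 (decimal)
Convert 0b1001000 (binary) → 64 + 8 = 72 (decimal)
Compute 87 × 72 = 6264
6264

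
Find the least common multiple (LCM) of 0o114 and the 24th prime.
Convert 0o114 (octal) → 1×64 + 1×8 + 4 = 76 (decimal)
Convert the 24th prime (prime index) → 89 (decimal)
Compute lcm(76, 89) = 6764
6764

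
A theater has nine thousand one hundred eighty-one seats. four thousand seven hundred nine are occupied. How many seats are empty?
Convert nine thousand one hundred eighty-one (English words) → 9×1000 + 1×100 + 81 = 9181 (decimal)
Convert four thousand seven hundred nine (English words) → 4×1000 + 7×100 + 9 = 4709 (decimal)
Compute 9181 - 4709 = 4472
4472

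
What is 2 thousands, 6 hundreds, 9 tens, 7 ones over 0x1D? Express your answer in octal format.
Convert 2 thousands, 6 hundreds, 9 tens, 7 ones (place-value notation) → 2×1000 + 6×100 + 9×10 + 7 = 2697 (decimal)
Convert 0x1D (hexadecimal) → 1×16 + 13 = 29 (decimal)
Compute 2697 ÷ 29 = 93
Convert 93 (decimal) → 93 = 1×64 + 3×8 + 5 → 0o135 (octal)
0o135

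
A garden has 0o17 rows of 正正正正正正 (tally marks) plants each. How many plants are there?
Convert 正正正正正正 (tally marks) → 5 + 5 + 5 + 5 + 5 + 5 = 30 (decimal)
Convert 0o17 (octal) → 1×8 + 7 = 15 (decimal)
Compute 30 × 15 = 450
450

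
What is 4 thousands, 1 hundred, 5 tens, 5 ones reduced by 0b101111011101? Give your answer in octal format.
Convert 4 thousands, 1 hundred, 5 tens, 5 ones (place-value notation) → 4×1000 + 1×100 + 5×10 + 5 = 4155 (decimal)
Convert 0b101111011101 (binary) → 2048 + 512 + 256 + 128 + 64 + 16 + 8 + 4 + 1 = 3037 (decimal)
Compute 4155 - 3037 = 1118
Convert 1118 (decimal) → 1118 = 2×512 + 1×64 + 3×8 + 6 → 0o2136 (octal)
0o2136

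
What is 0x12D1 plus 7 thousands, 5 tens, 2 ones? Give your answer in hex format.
Convert 0x12D1 (hexadecimal) → 1×4096 + 2×256 + 13×16 + 1 = 4817 (decimal)
Convert 7 thousands, 5 tens, 2 ones (place-value notation) → 7×1000 + 5×10 + 2 = 7052 (decimal)
Compute 4817 + 7052 = 11869
Convert 11869 (decimal) → 11869 = 2×4096 + 14×256 + 5×16 + 13 → 0x2E5D (hexadecimal)
0x2E5D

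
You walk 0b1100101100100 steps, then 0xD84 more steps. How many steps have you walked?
Convert 0b1100101100100 (binary) → 4096 + 2048 + 256 + 64 + 32 + 4 = 6500 (decimal)
Convert 0xD84 (hexadecimal) → 13×256 + 8×16 + 4 = 3460 (decimal)
Compute 6500 + 3460 = 9960
9960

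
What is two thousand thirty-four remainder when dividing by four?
Convert two thousand thirty-four (English words) → 2×1000 + 34 = 2034 (decimal)
Convert four (English words) → 4 (decimal)
Compute 2034 mod 4 = 2
2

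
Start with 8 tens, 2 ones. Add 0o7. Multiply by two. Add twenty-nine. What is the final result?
Convert 8 tens, 2 ones (place-value notation) → 8×10 + 2 = 82 (decimal)
Start: 82
Convert 0o7 (octal) → 7 (decimal)
82 + 7 = 89
Convert two (English words) → 2 (decimal)
89 × 2 = 178
Convert twenty-nine (English words) → 29 (decimal)
178 + 29 = 207
207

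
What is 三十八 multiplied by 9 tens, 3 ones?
Convert 三十八 (Chinese numeral) → 3×10 + 8 = 38 (decimal)
Convert 9 tens, 3 ones (place-value notation) → 9×10 + 3 = 93 (decimal)
Compute 38 × 93 = 3534
3534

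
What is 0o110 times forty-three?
Convert 0o110 (octal) → 1×64 + 1×8 = 72 (decimal)
Convert forty-three (English words) → 43 (decimal)
Compute 72 × 43 = 3096
3096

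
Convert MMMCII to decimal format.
Convert MMMCII (Roman numeral) → 1000 + 1000 + 1000 + 100 + 1 + 1 = 3102 (decimal)
3102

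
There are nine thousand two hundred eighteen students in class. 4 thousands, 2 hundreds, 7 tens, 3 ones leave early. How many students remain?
Convert nine thousand two hundred eighteen (English words) → 9×1000 + 2×100 + 18 = 9218 (decimal)
Convert 4 thousands, 2 hundreds, 7 tens, 3 ones (place-value notation) → 4×1000 + 2×100 + 7×10 + 3 = 4273 (decimal)
Compute 9218 - 4273 = 4945
4945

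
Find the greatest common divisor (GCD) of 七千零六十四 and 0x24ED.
Convert 七千零六十四 (Chinese numeral) → 7×1000 + 6×10 + 4 = 7064 (decimal)
Convert 0x24ED (hexadecimal) → 2×4096 + 4×256 + 14×16 + 13 = 9453 (decimal)
Compute gcd(7064, 9453) = 1
1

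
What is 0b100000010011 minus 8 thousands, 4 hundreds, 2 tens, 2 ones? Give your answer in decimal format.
Convert 0b100000010011 (binary) → 2048 + 16 + 2 + 1 = 2067 (decimal)
Convert 8 thousands, 4 hundreds, 2 tens, 2 ones (place-value notation) → 8×1000 + 4×100 + 2×10 + 2 = 8422 (decimal)
Compute 2067 - 8422 = -6355
-6355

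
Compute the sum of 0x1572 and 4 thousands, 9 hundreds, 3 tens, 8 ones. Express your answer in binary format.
Convert 0x1572 (hexadecimal) → 1×4096 + 5×256 + 7×16 + 2 = 5490 (decimal)
Convert 4 thousands, 9 hundreds, 3 tens, 8 ones (place-value notation) → 4×1000 + 9×100 + 3×10 + 8 = 4938 (decimal)
Compute 5490 + 4938 = 10428
Convert 10428 (decimal) → 10428 = 8192 + 2048 + 128 + 32 + 16 + 8 + 4 → 0b10100010111100 (binary)
0b10100010111100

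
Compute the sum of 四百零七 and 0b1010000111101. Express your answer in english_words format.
Convert 四百零七 (Chinese numeral) → 4×100 + 7 = 407 (decimal)
Convert 0b1010000111101 (binary) → 4096 + 1024 + 32 + 16 + 8 + 4 + 1 = 5181 (decimal)
Compute 407 + 5181 = 5588
Convert 5588 (decimal) → 5588 = 5×1000 + 5×100 + 88 → five thousand five hundred eighty-eight (English words)
five thousand five hundred eighty-eight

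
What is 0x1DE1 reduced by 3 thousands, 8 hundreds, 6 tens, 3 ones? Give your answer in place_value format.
Convert 0x1DE1 (hexadecimal) → 1×4096 + 13×256 + 14×16 + 1 = 7649 (decimal)
Convert 3 thousands, 8 hundreds, 6 tens, 3 ones (place-value notation) → 3×1000 + 8×100 + 6×10 + 3 = 3863 (decimal)
Compute 7649 - 3863 = 3786
Convert 3786 (decimal) → 3786 = 3×1000 + 7×100 + 8×10 + 6 → 3 thousands, 7 hundreds, 8 tens, 6 ones (place-value notation)
3 thousands, 7 hundreds, 8 tens, 6 ones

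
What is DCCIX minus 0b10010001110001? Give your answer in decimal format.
Convert DCCIX (Roman numeral) → 500 + 100 + 100 + 9 = 709 (decimal)
Convert 0b10010001110001 (binary) → 8192 + 1024 + 64 + 32 + 16 + 1 = 9329 (decimal)
Compute 709 - 9329 = -8620
-8620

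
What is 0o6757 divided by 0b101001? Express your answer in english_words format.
Convert 0o6757 (octal) → 6×512 + 7×64 + 5×8 + 7 = 3567 (decimal)
Convert 0b101001 (binary) → 32 + 8 + 1 = 41 (decimal)
Compute 3567 ÷ 41 = 87
Convert 87 (decimal) → eighty-seven (English words)
eighty-seven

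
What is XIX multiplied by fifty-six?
Convert XIX (Roman numeral) → 10 + 9 = 19 (decimal)
Convert fifty-six (English words) → 56 (decimal)
Compute 19 × 56 = 1064
1064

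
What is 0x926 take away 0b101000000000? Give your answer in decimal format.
Convert 0x926 (hexadecimal) → 9×256 + 2×16 + 6 = 2342 (decimal)
Convert 0b101000000000 (binary) → 2048 + 512 = 2560 (decimal)
Compute 2342 - 2560 = -218
-218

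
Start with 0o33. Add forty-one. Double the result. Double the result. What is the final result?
Convert 0o33 (octal) → 3×8 + 3 = 27 (decimal)
Start: 27
Convert forty-one (English words) → 41 (decimal)
27 + 41 = 68
68 × 2 = 136
136 × 2 = 272
272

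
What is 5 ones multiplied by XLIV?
Convert 5 ones (place-value notation) → 5 (decimal)
Convert XLIV (Roman numeral) → 40 + 4 = 44 (decimal)
Compute 5 × 44 = 220
220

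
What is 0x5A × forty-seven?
Convert 0x5A (hexadecimal) → 5×16 + 10 = 90 (decimal)
Convert forty-seven (English words) → 47 (decimal)
Compute 90 × 47 = 4230
4230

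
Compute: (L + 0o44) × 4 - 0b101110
Convert L (Roman numeral) → 50 (decimal)
Convert 0o44 (octal) → 4×8 + 4 = 36 (decimal)
Convert 0b101110 (binary) → 32 + 8 + 4 + 2 = 46 (decimal)
Expression in decimal: (50 + 36) × 4 - 46
Parentheses first: 50 + 36 = 86
Multiply: 86 × 4 = 344
Subtract: 344 - 46 = 298
298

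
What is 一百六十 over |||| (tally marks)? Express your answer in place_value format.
Convert 一百六十 (Chinese numeral) → 1×100 + 6×10 = 160 (decimal)
Convert |||| (tally marks) → 4 (decimal)
Compute 160 ÷ 4 = 40
Convert 40 (decimal) → 40 = 4×10 → 4 tens (place-value notation)
4 tens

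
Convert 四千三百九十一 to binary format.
Convert 四千三百九十一 (Chinese numeral) → 4×1000 + 3×100 + 9×10 + 1 = 4391 (decimal)
Convert 4391 (decimal) → 4391 = 4096 + 256 + 32 + 4 + 2 + 1 → 0b1000100100111 (binary)
0b1000100100111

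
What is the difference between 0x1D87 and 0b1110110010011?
Convert 0x1D87 (hexadecimal) → 1×4096 + 13×256 + 8×16 + 7 = 7559 (decimal)
Convert 0b1110110010011 (binary) → 4096 + 2048 + 1024 + 256 + 128 + 16 + 2 + 1 = 7571 (decimal)
Difference: |7559 - 7571| = 12
12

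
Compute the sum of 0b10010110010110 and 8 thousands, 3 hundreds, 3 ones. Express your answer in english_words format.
Convert 0b10010110010110 (binary) → 8192 + 1024 + 256 + 128 + 16 + 4 + 2 = 9622 (decimal)
Convert 8 thousands, 3 hundreds, 3 ones (place-value notation) → 8×1000 + 3×100 + 3 = 8303 (decimal)
Compute 9622 + 8303 = 17925
Convert 17925 (decimal) → 17925 = 17×1000 + 9×100 + 25 → seventeen thousand nine hundred twenty-five (English words)
seventeen thousand nine hundred twenty-five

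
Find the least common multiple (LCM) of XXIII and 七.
Convert XXIII (Roman numeral) → 10 + 10 + 1 + 1 + 1 = 23 (decimal)
Convert 七 (Chinese numeral) → 7 (decimal)
Compute lcm(23, 7) = 161
161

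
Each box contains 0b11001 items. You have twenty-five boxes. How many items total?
Convert 0b11001 (binary) → 16 + 8 + 1 = 25 (decimal)
Convert twenty-five (English words) → 25 (decimal)
Compute 25 × 25 = 625
625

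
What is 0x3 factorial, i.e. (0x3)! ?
Convert 0x3 (hexadecimal) → 3 (decimal)
Compute 3! = 6
6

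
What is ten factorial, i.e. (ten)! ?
Convert ten (English words) → 10 (decimal)
Compute 10! = 3628800
3628800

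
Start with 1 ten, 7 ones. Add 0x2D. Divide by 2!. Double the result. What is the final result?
Convert 1 ten, 7 ones (place-value notation) → 1×10 + 7 = 17 (decimal)
Start: 17
Convert 0x2D (hexadecimal) → 2×16 + 13 = 45 (decimal)
17 + 45 = 62
Convert 2! (factorial) → 2 (decimal)
62 ÷ 2 = 31
31 × 2 = 62
62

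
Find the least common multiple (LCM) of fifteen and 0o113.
Convert fifteen (English words) → 15 (decimal)
Convert 0o113 (octal) → 1×64 + 1×8 + 3 = 75 (decimal)
Compute lcm(15, 75) = 75
75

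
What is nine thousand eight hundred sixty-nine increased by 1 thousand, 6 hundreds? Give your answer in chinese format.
Convert nine thousand eight hundred sixty-nine (English words) → 9×1000 + 8×100 + 69 = 9869 (decimal)
Convert 1 thousand, 6 hundreds (place-value notation) → 1×1000 + 6×100 = 1600 (decimal)
Compute 9869 + 1600 = 11469
Convert 11469 (decimal) → 11469 = 1×10000 + 1×1000 + 4×100 + 6×10 + 9 → 一万一千四百六十九 (Chinese numeral)
一万一千四百六十九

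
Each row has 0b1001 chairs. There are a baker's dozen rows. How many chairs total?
Convert 0b1001 (binary) → 8 + 1 = 9 (decimal)
Convert a baker's dozen (colloquial) → 13 (decimal)
Compute 9 × 13 = 117
117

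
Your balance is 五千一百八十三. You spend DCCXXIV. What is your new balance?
Convert 五千一百八十三 (Chinese numeral) → 5×1000 + 1×100 + 8×10 + 3 = 5183 (decimal)
Convert DCCXXIV (Roman numeral) → 500 + 100 + 100 + 10 + 10 + 4 = 724 (decimal)
Compute 5183 - 724 = 4459
4459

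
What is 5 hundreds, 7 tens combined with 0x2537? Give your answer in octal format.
Convert 5 hundreds, 7 tens (place-value notation) → 5×100 + 7×10 = 570 (decimal)
Convert 0x2537 (hexadecimal) → 2×4096 + 5×256 + 3×16 + 7 = 9527 (decimal)
Compute 570 + 9527 = 10097
Convert 10097 (decimal) → 10097 = 2×4096 + 3×512 + 5×64 + 6×8 + 1 → 0o23561 (octal)
0o23561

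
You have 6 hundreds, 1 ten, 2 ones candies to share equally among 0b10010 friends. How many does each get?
Convert 6 hundreds, 1 ten, 2 ones (place-value notation) → 6×100 + 1×10 + 2 = 612 (decimal)
Convert 0b10010 (binary) → 16 + 2 = 18 (decimal)
Compute 612 ÷ 18 = 34
34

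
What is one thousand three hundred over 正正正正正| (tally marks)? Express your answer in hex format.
Convert one thousand three hundred (English words) → 1×1000 + 3×100 = 1300 (decimal)
Convert 正正正正正| (tally marks) → 5 + 5 + 5 + 5 + 5 + 1 = 26 (decimal)
Compute 1300 ÷ 26 = 50
Convert 50 (decimal) → 50 = 3×16 + 2 → 0x32 (hexadecimal)
0x32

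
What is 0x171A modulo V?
Convert 0x171A (hexadecimal) → 1×4096 + 7×256 + 1×16 + 10 = 5914 (decimal)
Convert V (Roman numeral) → 5 (decimal)
Compute 5914 mod 5 = 4
4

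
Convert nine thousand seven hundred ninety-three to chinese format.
Convert nine thousand seven hundred ninety-three (English words) → 9×1000 + 7×100 + 93 = 9793 (decimal)
Convert 9793 (decimal) → 9793 = 9×1000 + 7×100 + 9×10 + 3 → 九千七百九十三 (Chinese numeral)
九千七百九十三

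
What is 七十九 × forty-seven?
Convert 七十九 (Chinese numeral) → 7×10 + 9 = 79 (decimal)
Convert forty-seven (English words) → 47 (decimal)
Compute 79 × 47 = 3713
3713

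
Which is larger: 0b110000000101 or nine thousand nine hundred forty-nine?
Convert 0b110000000101 (binary) → 2048 + 1024 + 4 + 1 = 3077 (decimal)
Convert nine thousand nine hundred forty-nine (English words) → 9×1000 + 9×100 + 49 = 9949 (decimal)
Compare 3077 vs 9949: larger = 9949
9949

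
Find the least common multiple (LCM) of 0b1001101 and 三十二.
Convert 0b1001101 (binary) → 64 + 8 + 4 + 1 = 77 (decimal)
Convert 三十二 (Chinese numeral) → 3×10 + 2 = 32 (decimal)
Compute lcm(77, 32) = 2464
2464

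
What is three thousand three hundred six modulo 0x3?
Convert three thousand three hundred six (English words) → 3×1000 + 3×100 + 6 = 3306 (decimal)
Convert 0x3 (hexadecimal) → 3 (decimal)
Compute 3306 mod 3 = 0
0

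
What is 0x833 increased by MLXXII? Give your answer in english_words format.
Convert 0x833 (hexadecimal) → 8×256 + 3×16 + 3 = 2099 (decimal)
Convert MLXXII (Roman numeral) → 1000 + 50 + 10 + 10 + 1 + 1 = 1072 (decimal)
Compute 2099 + 1072 = 3171
Convert 3171 (decimal) → 3171 = 3×1000 + 1×100 + 71 → three thousand one hundred seventy-one (English words)
three thousand one hundred seventy-one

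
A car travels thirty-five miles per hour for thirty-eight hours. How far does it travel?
Convert thirty-five (English words) → 35 (decimal)
Convert thirty-eight (English words) → 38 (decimal)
Compute 35 × 38 = 1330
1330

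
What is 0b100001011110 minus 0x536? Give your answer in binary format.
Convert 0b100001011110 (binary) → 2048 + 64 + 16 + 8 + 4 + 2 = 2142 (decimal)
Convert 0x536 (hexadecimal) → 5×256 + 3×16 + 6 = 1334 (decimal)
Compute 2142 - 1334 = 808
Convert 808 (decimal) → 808 = 512 + 256 + 32 + 8 → 0b1100101000 (binary)
0b1100101000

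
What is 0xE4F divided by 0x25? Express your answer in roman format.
Convert 0xE4F (hexadecimal) → 14×256 + 4×16 + 15 = 3663 (decimal)
Convert 0x25 (hexadecimal) → 2×16 + 5 = 37 (decimal)
Compute 3663 ÷ 37 = 99
Convert 99 (decimal) → 99 = 90 + 9 → XCIX (Roman numeral)
XCIX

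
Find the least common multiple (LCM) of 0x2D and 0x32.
Convert 0x2D (hexadecimal) → 2×16 + 13 = 45 (decimal)
Convert 0x32 (hexadecimal) → 3×16 + 2 = 50 (decimal)
Compute lcm(45, 50) = 450
450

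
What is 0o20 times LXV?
Convert 0o20 (octal) → 2×8 = 16 (decimal)
Convert LXV (Roman numeral) → 50 + 10 + 5 = 65 (decimal)
Compute 16 × 65 = 1040
1040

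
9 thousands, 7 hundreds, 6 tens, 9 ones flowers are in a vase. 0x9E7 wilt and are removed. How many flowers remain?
Convert 9 thousands, 7 hundreds, 6 tens, 9 ones (place-value notation) → 9×1000 + 7×100 + 6×10 + 9 = 9769 (decimal)
Convert 0x9E7 (hexadecimal) → 9×256 + 14×16 + 7 = 2535 (decimal)
Compute 9769 - 2535 = 7234
7234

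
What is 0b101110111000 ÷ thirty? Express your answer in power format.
Convert 0b101110111000 (binary) → 2048 + 512 + 256 + 128 + 32 + 16 + 8 = 3000 (decimal)
Convert thirty (English words) → 30 (decimal)
Compute 3000 ÷ 30 = 100
Convert 100 (decimal) → 10^2 (power)
10^2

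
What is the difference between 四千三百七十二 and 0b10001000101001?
Convert 四千三百七十二 (Chinese numeral) → 4×1000 + 3×100 + 7×10 + 2 = 4372 (decimal)
Convert 0b10001000101001 (binary) → 8192 + 512 + 32 + 8 + 1 = 8745 (decimal)
Difference: |4372 - 8745| = 4373
4373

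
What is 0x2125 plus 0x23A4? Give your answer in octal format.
Convert 0x2125 (hexadecimal) → 2×4096 + 1×256 + 2×16 + 5 = 8485 (decimal)
Convert 0x23A4 (hexadecimal) → 2×4096 + 3×256 + 10×16 + 4 = 9124 (decimal)
Compute 8485 + 9124 = 17609
Convert 17609 (decimal) → 17609 = 4×4096 + 2×512 + 3×64 + 1×8 + 1 → 0o42311 (octal)
0o42311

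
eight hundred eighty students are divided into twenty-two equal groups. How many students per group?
Convert eight hundred eighty (English words) → 8×100 + 80 = 880 (decimal)
Convert twenty-two (English words) → 22 (decimal)
Compute 880 ÷ 22 = 40
40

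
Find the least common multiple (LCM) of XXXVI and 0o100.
Convert XXXVI (Roman numeral) → 10 + 10 + 10 + 5 + 1 = 36 (decimal)
Convert 0o100 (octal) → 1×64 = 64 (decimal)
Compute lcm(36, 64) = 576
576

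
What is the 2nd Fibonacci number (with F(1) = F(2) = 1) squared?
The 2nd Fibonacci number (with F(1) = F(2) = 1) = 1
Compute 1² = 1 × 1 = 1
1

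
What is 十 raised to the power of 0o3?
Convert 十 (Chinese numeral) → 1×10 = 10 (decimal)
Convert 0o3 (octal) → 3 (decimal)
Compute 10 ^ 3 = 1000
1000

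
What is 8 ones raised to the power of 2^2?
Convert 8 ones (place-value notation) → 8 (decimal)
Convert 2^2 (power) → 4 (decimal)
Compute 8 ^ 4 = 4096
4096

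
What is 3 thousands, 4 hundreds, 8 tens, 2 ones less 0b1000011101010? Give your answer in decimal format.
Convert 3 thousands, 4 hundreds, 8 tens, 2 ones (place-value notation) → 3×1000 + 4×100 + 8×10 + 2 = 3482 (decimal)
Convert 0b1000011101010 (binary) → 4096 + 128 + 64 + 32 + 8 + 2 = 4330 (decimal)
Compute 3482 - 4330 = -848
-848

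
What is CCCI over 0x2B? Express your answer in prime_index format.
Convert CCCI (Roman numeral) → 100 + 100 + 100 + 1 = 301 (decimal)
Convert 0x2B (hexadecimal) → 2×16 + 11 = 43 (decimal)
Compute 301 ÷ 43 = 7
Convert 7 (decimal) → the 4th prime (prime index)
the 4th prime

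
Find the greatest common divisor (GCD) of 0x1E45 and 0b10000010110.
Convert 0x1E45 (hexadecimal) → 1×4096 + 14×256 + 4×16 + 5 = 7749 (decimal)
Convert 0b10000010110 (binary) → 1024 + 16 + 4 + 2 = 1046 (decimal)
Compute gcd(7749, 1046) = 1
1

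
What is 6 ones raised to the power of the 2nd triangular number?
Convert 6 ones (place-value notation) → 6 (decimal)
Convert the 2nd triangular number (triangular index) → 2×3/2 = 3 (decimal)
Compute 6 ^ 3 = 216
216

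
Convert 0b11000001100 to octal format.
Convert 0b11000001100 (binary) → 1024 + 512 + 8 + 4 = 1548 (decimal)
Convert 1548 (decimal) → 1548 = 3×512 + 1×8 + 4 → 0o3014 (octal)
0o3014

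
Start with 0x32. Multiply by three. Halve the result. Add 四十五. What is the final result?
Convert 0x32 (hexadecimal) → 3×16 + 2 = 50 (decimal)
Start: 50
Convert three (English words) → 3 (decimal)
50 × 3 = 150
150 ÷ 2 = 75
Convert 四十五 (Chinese numeral) → 4×10 + 5 = 45 (decimal)
75 + 45 = 120
120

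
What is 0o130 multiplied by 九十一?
Convert 0o130 (octal) → 1×64 + 3×8 = 88 (decimal)
Convert 九十一 (Chinese numeral) → 9×10 + 1 = 91 (decimal)
Compute 88 × 91 = 8008
8008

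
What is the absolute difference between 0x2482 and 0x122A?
Convert 0x2482 (hexadecimal) → 2×4096 + 4×256 + 8×16 + 2 = 9346 (decimal)
Convert 0x122A (hexadecimal) → 1×4096 + 2×256 + 2×16 + 10 = 4650 (decimal)
Compute |9346 - 4650| = 4696
4696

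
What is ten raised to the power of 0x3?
Convert ten (English words) → 10 (decimal)
Convert 0x3 (hexadecimal) → 3 (decimal)
Compute 10 ^ 3 = 1000
1000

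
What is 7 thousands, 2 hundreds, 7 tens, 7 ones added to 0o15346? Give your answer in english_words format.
Convert 7 thousands, 2 hundreds, 7 tens, 7 ones (place-value notation) → 7×1000 + 2×100 + 7×10 + 7 = 7277 (decimal)
Convert 0o15346 (octal) → 1×4096 + 5×512 + 3×64 + 4×8 + 6 = 6886 (decimal)
Compute 7277 + 6886 = 14163
Convert 14163 (decimal) → 14163 = 14×1000 + 1×100 + 63 → fourteen thousand one hundred sixty-three (English words)
fourteen thousand one hundred sixty-three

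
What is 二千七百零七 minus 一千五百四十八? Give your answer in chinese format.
Convert 二千七百零七 (Chinese numeral) → 2×1000 + 7×100 + 7 = 2707 (decimal)
Convert 一千五百四十八 (Chinese numeral) → 1×1000 + 5×100 + 4×10 + 8 = 1548 (decimal)
Compute 2707 - 1548 = 1159
Convert 1159 (decimal) → 1159 = 1×1000 + 1×100 + 5×10 + 9 → 一千一百五十九 (Chinese numeral)
一千一百五十九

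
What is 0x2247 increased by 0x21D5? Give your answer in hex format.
Convert 0x2247 (hexadecimal) → 2×4096 + 2×256 + 4×16 + 7 = 8775 (decimal)
Convert 0x21D5 (hexadecimal) → 2×4096 + 1×256 + 13×16 + 5 = 8661 (decimal)
Compute 8775 + 8661 = 17436
Convert 17436 (decimal) → 17436 = 4×4096 + 4×256 + 1×16 + 12 → 0x441C (hexadecimal)
0x441C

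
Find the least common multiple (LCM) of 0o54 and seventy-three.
Convert 0o54 (octal) → 5×8 + 4 = 44 (decimal)
Convert seventy-three (English words) → 73 (decimal)
Compute lcm(44, 73) = 3212
3212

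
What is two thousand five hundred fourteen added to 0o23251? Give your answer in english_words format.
Convert two thousand five hundred fourteen (English words) → 2×1000 + 5×100 + 14 = 2514 (decimal)
Convert 0o23251 (octal) → 2×4096 + 3×512 + 2×64 + 5×8 + 1 = 9897 (decimal)
Compute 2514 + 9897 = 12411
Convert 12411 (decimal) → 12411 = 12×1000 + 4×100 + 11 → twelve thousand four hundred eleven (English words)
twelve thousand four hundred eleven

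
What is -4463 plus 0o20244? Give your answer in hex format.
Convert 0o20244 (octal) → 2×4096 + 2×64 + 4×8 + 4 = 8356 (decimal)
Compute -4463 + 8356 = 3893
Convert 3893 (decimal) → 3893 = 15×256 + 3×16 + 5 → 0xF35 (hexadecimal)
0xF35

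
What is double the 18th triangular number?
The 18th triangular number = 18×19/2 = 171
Compute 171 × 2 = 342
342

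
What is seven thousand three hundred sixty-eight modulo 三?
Convert seven thousand three hundred sixty-eight (English words) → 7×1000 + 3×100 + 68 = 7368 (decimal)
Convert 三 (Chinese numeral) → 3 (decimal)
Compute 7368 mod 3 = 0
0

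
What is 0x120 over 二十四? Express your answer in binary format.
Convert 0x120 (hexadecimal) → 1×256 + 2×16 = 288 (decimal)
Convert 二十四 (Chinese numeral) → 2×10 + 4 = 24 (decimal)
Compute 288 ÷ 24 = 12
Convert 12 (decimal) → 12 = 8 + 4 → 0b1100 (binary)
0b1100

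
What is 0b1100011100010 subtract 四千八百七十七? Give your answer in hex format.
Convert 0b1100011100010 (binary) → 4096 + 2048 + 128 + 64 + 32 + 2 = 6370 (decimal)
Convert 四千八百七十七 (Chinese numeral) → 4×1000 + 8×100 + 7×10 + 7 = 4877 (decimal)
Compute 6370 - 4877 = 1493
Convert 1493 (decimal) → 1493 = 5×256 + 13×16 + 5 → 0x5D5 (hexadecimal)
0x5D5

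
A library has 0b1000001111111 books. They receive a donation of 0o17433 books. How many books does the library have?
Convert 0b1000001111111 (binary) → 4096 + 64 + 32 + 16 + 8 + 4 + 2 + 1 = 4223 (decimal)
Convert 0o17433 (octal) → 1×4096 + 7×512 + 4×64 + 3×8 + 3 = 7963 (decimal)
Compute 4223 + 7963 = 12186
12186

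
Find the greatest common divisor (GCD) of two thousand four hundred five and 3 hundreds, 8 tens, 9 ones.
Convert two thousand four hundred five (English words) → 2×1000 + 4×100 + 5 = 2405 (decimal)
Convert 3 hundreds, 8 tens, 9 ones (place-value notation) → 3×100 + 8×10 + 9 = 389 (decimal)
Compute gcd(2405, 389) = 1
1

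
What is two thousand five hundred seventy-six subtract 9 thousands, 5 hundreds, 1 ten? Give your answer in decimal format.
Convert two thousand five hundred seventy-six (English words) → 2×1000 + 5×100 + 76 = 2576 (decimal)
Convert 9 thousands, 5 hundreds, 1 ten (place-value notation) → 9×1000 + 5×100 + 1×10 = 9510 (decimal)
Compute 2576 - 9510 = -6934
-6934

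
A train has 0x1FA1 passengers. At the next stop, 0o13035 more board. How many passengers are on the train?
Convert 0x1FA1 (hexadecimal) → 1×4096 + 15×256 + 10×16 + 1 = 8097 (decimal)
Convert 0o13035 (octal) → 1×4096 + 3×512 + 3×8 + 5 = 5661 (decimal)
Compute 8097 + 5661 = 13758
13758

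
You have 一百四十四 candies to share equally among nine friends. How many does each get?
Convert 一百四十四 (Chinese numeral) → 1×100 + 4×10 + 4 = 144 (decimal)
Convert nine (English words) → 9 (decimal)
Compute 144 ÷ 9 = 16
16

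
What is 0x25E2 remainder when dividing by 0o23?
Convert 0x25E2 (hexadecimal) → 2×4096 + 5×256 + 14×16 + 2 = 9698 (decimal)
Convert 0o23 (octal) → 2×8 + 3 = 19 (decimal)
Compute 9698 mod 19 = 8
8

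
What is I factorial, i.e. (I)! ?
Convert I (Roman numeral) → 1 (decimal)
Compute 1! = 1
1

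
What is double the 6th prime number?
The 6th prime number = 13
Compute 13 × 2 = 26
26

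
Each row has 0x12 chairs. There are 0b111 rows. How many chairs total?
Convert 0x12 (hexadecimal) → 1×16 + 2 = 18 (decimal)
Convert 0b111 (binary) → 4 + 2 + 1 = 7 (decimal)
Compute 18 × 7 = 126
126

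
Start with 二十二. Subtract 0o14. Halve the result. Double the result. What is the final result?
Convert 二十二 (Chinese numeral) → 2×10 + 2 = 22 (decimal)
Start: 22
Convert 0o14 (octal) → 1×8 + 4 = 12 (decimal)
22 - 12 = 10
10 ÷ 2 = 5
5 × 2 = 10
10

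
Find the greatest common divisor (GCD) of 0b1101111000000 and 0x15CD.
Convert 0b1101111000000 (binary) → 4096 + 2048 + 512 + 256 + 128 + 64 = 7104 (decimal)
Convert 0x15CD (hexadecimal) → 1×4096 + 5×256 + 12×16 + 13 = 5581 (decimal)
Compute gcd(7104, 5581) = 1
1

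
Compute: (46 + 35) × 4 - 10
Parentheses first: 46 + 35 = 81
Multiply: 81 × 4 = 324
Subtract: 324 - 10 = 314
314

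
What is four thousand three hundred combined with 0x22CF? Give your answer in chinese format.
Convert four thousand three hundred (English words) → 4×1000 + 3×100 = 4300 (decimal)
Convert 0x22CF (hexadecimal) → 2×4096 + 2×256 + 12×16 + 15 = 8911 (decimal)
Compute 4300 + 8911 = 13211
Convert 13211 (decimal) → 13211 = 1×10000 + 3×1000 + 2×100 + 1×10 + 1 → 一万三千二百一十一 (Chinese numeral)
一万三千二百一十一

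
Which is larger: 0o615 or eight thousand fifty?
Convert 0o615 (octal) → 6×64 + 1×8 + 5 = 397 (decimal)
Convert eight thousand fifty (English words) → 8×1000 + 50 = 8050 (decimal)
Compare 397 vs 8050: larger = 8050
8050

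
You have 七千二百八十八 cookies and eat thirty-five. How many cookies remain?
Convert 七千二百八十八 (Chinese numeral) → 7×1000 + 2×100 + 8×10 + 8 = 7288 (decimal)
Convert thirty-five (English words) → 35 (decimal)
Compute 7288 - 35 = 7253
7253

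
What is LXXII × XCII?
Convert LXXII (Roman numeral) → 50 + 10 + 10 + 1 + 1 = 72 (decimal)
Convert XCII (Roman numeral) → 90 + 1 + 1 = 92 (decimal)
Compute 72 × 92 = 6624
6624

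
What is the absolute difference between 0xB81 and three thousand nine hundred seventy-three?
Convert 0xB81 (hexadecimal) → 11×256 + 8×16 + 1 = 2945 (decimal)
Convert three thousand nine hundred seventy-three (English words) → 3×1000 + 9×100 + 73 = 3973 (decimal)
Compute |2945 - 3973| = 1028
1028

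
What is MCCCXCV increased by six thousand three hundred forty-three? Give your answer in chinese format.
Convert MCCCXCV (Roman numeral) → 1000 + 100 + 100 + 100 + 90 + 5 = 1395 (decimal)
Convert six thousand three hundred forty-three (English words) → 6×1000 + 3×100 + 43 = 6343 (decimal)
Compute 1395 + 6343 = 7738
Convert 7738 (decimal) → 7738 = 7×1000 + 7×100 + 3×10 + 8 → 七千七百三十八 (Chinese numeral)
七千七百三十八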